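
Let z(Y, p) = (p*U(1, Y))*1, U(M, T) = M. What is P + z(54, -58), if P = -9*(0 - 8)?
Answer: 14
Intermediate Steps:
P = 72 (P = -9*(-8) = 72)
z(Y, p) = p (z(Y, p) = (p*1)*1 = p*1 = p)
P + z(54, -58) = 72 - 58 = 14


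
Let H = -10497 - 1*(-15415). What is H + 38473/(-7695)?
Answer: 37805537/7695 ≈ 4913.0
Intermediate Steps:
H = 4918 (H = -10497 + 15415 = 4918)
H + 38473/(-7695) = 4918 + 38473/(-7695) = 4918 + 38473*(-1/7695) = 4918 - 38473/7695 = 37805537/7695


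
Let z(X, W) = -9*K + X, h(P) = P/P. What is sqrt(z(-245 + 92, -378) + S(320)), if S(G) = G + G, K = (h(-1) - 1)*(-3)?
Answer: sqrt(487) ≈ 22.068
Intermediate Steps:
h(P) = 1
K = 0 (K = (1 - 1)*(-3) = 0*(-3) = 0)
z(X, W) = X (z(X, W) = -9*0 + X = 0 + X = X)
S(G) = 2*G
sqrt(z(-245 + 92, -378) + S(320)) = sqrt((-245 + 92) + 2*320) = sqrt(-153 + 640) = sqrt(487)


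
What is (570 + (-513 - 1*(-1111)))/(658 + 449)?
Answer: 1168/1107 ≈ 1.0551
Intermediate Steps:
(570 + (-513 - 1*(-1111)))/(658 + 449) = (570 + (-513 + 1111))/1107 = (570 + 598)*(1/1107) = 1168*(1/1107) = 1168/1107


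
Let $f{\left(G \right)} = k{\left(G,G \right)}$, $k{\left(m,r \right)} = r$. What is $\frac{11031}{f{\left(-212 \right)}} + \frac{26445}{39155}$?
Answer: $- \frac{2079573}{40492} \approx -51.358$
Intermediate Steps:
$f{\left(G \right)} = G$
$\frac{11031}{f{\left(-212 \right)}} + \frac{26445}{39155} = \frac{11031}{-212} + \frac{26445}{39155} = 11031 \left(- \frac{1}{212}\right) + 26445 \cdot \frac{1}{39155} = - \frac{11031}{212} + \frac{129}{191} = - \frac{2079573}{40492}$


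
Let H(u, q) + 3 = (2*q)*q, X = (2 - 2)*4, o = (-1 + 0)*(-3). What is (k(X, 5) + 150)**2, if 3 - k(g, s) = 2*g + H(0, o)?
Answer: 19044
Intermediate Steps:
o = 3 (o = -1*(-3) = 3)
X = 0 (X = 0*4 = 0)
H(u, q) = -3 + 2*q**2 (H(u, q) = -3 + (2*q)*q = -3 + 2*q**2)
k(g, s) = -12 - 2*g (k(g, s) = 3 - (2*g + (-3 + 2*3**2)) = 3 - (2*g + (-3 + 2*9)) = 3 - (2*g + (-3 + 18)) = 3 - (2*g + 15) = 3 - (15 + 2*g) = 3 + (-15 - 2*g) = -12 - 2*g)
(k(X, 5) + 150)**2 = ((-12 - 2*0) + 150)**2 = ((-12 + 0) + 150)**2 = (-12 + 150)**2 = 138**2 = 19044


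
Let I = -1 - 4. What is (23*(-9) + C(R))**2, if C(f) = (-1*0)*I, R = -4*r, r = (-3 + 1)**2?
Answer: 42849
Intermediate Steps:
r = 4 (r = (-2)**2 = 4)
I = -5
R = -16 (R = -4*4 = -16)
C(f) = 0 (C(f) = -1*0*(-5) = 0*(-5) = 0)
(23*(-9) + C(R))**2 = (23*(-9) + 0)**2 = (-207 + 0)**2 = (-207)**2 = 42849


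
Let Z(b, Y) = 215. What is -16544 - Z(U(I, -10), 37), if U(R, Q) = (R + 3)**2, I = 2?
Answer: -16759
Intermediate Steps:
U(R, Q) = (3 + R)**2
-16544 - Z(U(I, -10), 37) = -16544 - 1*215 = -16544 - 215 = -16759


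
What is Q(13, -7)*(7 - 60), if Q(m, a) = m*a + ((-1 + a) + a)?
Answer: 5618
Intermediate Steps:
Q(m, a) = -1 + 2*a + a*m (Q(m, a) = a*m + (-1 + 2*a) = -1 + 2*a + a*m)
Q(13, -7)*(7 - 60) = (-1 + 2*(-7) - 7*13)*(7 - 60) = (-1 - 14 - 91)*(-53) = -106*(-53) = 5618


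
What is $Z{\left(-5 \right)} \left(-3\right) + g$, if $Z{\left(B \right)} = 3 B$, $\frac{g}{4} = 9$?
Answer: $81$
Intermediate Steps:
$g = 36$ ($g = 4 \cdot 9 = 36$)
$Z{\left(-5 \right)} \left(-3\right) + g = 3 \left(-5\right) \left(-3\right) + 36 = \left(-15\right) \left(-3\right) + 36 = 45 + 36 = 81$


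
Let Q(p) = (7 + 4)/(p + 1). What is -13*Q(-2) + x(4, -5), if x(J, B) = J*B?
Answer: 123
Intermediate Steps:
x(J, B) = B*J
Q(p) = 11/(1 + p)
-13*Q(-2) + x(4, -5) = -143/(1 - 2) - 5*4 = -143/(-1) - 20 = -143*(-1) - 20 = -13*(-11) - 20 = 143 - 20 = 123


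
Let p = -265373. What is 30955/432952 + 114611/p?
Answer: -41406440457/114893771096 ≈ -0.36039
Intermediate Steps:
30955/432952 + 114611/p = 30955/432952 + 114611/(-265373) = 30955*(1/432952) + 114611*(-1/265373) = 30955/432952 - 114611/265373 = -41406440457/114893771096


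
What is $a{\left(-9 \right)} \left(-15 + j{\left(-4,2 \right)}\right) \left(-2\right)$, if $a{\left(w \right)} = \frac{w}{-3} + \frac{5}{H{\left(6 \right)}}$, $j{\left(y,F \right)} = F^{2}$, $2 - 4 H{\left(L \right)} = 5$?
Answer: $- \frac{242}{3} \approx -80.667$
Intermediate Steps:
$H{\left(L \right)} = - \frac{3}{4}$ ($H{\left(L \right)} = \frac{1}{2} - \frac{5}{4} = - \frac{3}{4}$)
$a{\left(w \right)} = - \frac{20}{3} - \frac{w}{3}$ ($a{\left(w \right)} = \frac{w}{-3} + \frac{5}{- \frac{3}{4}} = w \left(- \frac{1}{3}\right) + 5 \left(- \frac{4}{3}\right) = - \frac{w}{3} - \frac{20}{3} = - \frac{20}{3} - \frac{w}{3}$)
$a{\left(-9 \right)} \left(-15 + j{\left(-4,2 \right)}\right) \left(-2\right) = \left(- \frac{20}{3} - -3\right) \left(-15 + 2^{2}\right) \left(-2\right) = \left(- \frac{20}{3} + 3\right) \left(-15 + 4\right) \left(-2\right) = - \frac{11 \left(\left(-11\right) \left(-2\right)\right)}{3} = \left(- \frac{11}{3}\right) 22 = - \frac{242}{3}$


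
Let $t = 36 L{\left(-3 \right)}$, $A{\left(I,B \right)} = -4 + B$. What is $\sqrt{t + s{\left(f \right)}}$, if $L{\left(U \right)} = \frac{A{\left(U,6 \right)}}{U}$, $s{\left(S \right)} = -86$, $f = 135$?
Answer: $i \sqrt{110} \approx 10.488 i$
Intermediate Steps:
$L{\left(U \right)} = \frac{2}{U}$ ($L{\left(U \right)} = \frac{-4 + 6}{U} = \frac{2}{U}$)
$t = -24$ ($t = 36 \frac{2}{-3} = 36 \cdot 2 \left(- \frac{1}{3}\right) = 36 \left(- \frac{2}{3}\right) = -24$)
$\sqrt{t + s{\left(f \right)}} = \sqrt{-24 - 86} = \sqrt{-110} = i \sqrt{110}$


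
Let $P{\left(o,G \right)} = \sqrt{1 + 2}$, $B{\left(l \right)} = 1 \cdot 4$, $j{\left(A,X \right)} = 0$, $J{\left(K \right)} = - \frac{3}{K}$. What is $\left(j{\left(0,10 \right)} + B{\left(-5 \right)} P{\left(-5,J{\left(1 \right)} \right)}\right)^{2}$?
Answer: $48$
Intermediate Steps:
$B{\left(l \right)} = 4$
$P{\left(o,G \right)} = \sqrt{3}$
$\left(j{\left(0,10 \right)} + B{\left(-5 \right)} P{\left(-5,J{\left(1 \right)} \right)}\right)^{2} = \left(0 + 4 \sqrt{3}\right)^{2} = \left(4 \sqrt{3}\right)^{2} = 48$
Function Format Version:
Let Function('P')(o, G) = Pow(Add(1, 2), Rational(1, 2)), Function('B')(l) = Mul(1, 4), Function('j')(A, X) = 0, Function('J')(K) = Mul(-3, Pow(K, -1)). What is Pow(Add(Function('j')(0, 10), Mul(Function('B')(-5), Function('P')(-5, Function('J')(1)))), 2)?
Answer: 48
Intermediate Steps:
Function('B')(l) = 4
Function('P')(o, G) = Pow(3, Rational(1, 2))
Pow(Add(Function('j')(0, 10), Mul(Function('B')(-5), Function('P')(-5, Function('J')(1)))), 2) = Pow(Add(0, Mul(4, Pow(3, Rational(1, 2)))), 2) = Pow(Mul(4, Pow(3, Rational(1, 2))), 2) = 48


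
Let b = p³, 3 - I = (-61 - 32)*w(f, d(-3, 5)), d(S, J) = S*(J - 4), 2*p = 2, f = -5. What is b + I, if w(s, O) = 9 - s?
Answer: 1306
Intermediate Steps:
p = 1 (p = (½)*2 = 1)
d(S, J) = S*(-4 + J)
I = 1305 (I = 3 - (-61 - 32)*(9 - 1*(-5)) = 3 - (-93)*(9 + 5) = 3 - (-93)*14 = 3 - 1*(-1302) = 3 + 1302 = 1305)
b = 1 (b = 1³ = 1)
b + I = 1 + 1305 = 1306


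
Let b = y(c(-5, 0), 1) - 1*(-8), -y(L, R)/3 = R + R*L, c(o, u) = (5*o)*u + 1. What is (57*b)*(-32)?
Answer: -3648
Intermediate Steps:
c(o, u) = 1 + 5*o*u (c(o, u) = 5*o*u + 1 = 1 + 5*o*u)
y(L, R) = -3*R - 3*L*R (y(L, R) = -3*(R + R*L) = -3*(R + L*R) = -3*R - 3*L*R)
b = 2 (b = -3*1*(1 + (1 + 5*(-5)*0)) - 1*(-8) = -3*1*(1 + (1 + 0)) + 8 = -3*1*(1 + 1) + 8 = -3*1*2 + 8 = -6 + 8 = 2)
(57*b)*(-32) = (57*2)*(-32) = 114*(-32) = -3648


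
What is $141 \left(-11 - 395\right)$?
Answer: $-57246$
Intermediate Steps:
$141 \left(-11 - 395\right) = 141 \left(-406\right) = -57246$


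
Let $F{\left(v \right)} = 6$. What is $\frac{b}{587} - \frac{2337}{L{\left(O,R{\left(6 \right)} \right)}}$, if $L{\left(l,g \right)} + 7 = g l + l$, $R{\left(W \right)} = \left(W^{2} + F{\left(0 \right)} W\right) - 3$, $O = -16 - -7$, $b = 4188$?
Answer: $\frac{4039575}{373919} \approx 10.803$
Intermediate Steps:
$O = -9$ ($O = -16 + 7 = -9$)
$R{\left(W \right)} = -3 + W^{2} + 6 W$ ($R{\left(W \right)} = \left(W^{2} + 6 W\right) - 3 = -3 + W^{2} + 6 W$)
$L{\left(l,g \right)} = -7 + l + g l$ ($L{\left(l,g \right)} = -7 + \left(g l + l\right) = -7 + \left(l + g l\right) = -7 + l + g l$)
$\frac{b}{587} - \frac{2337}{L{\left(O,R{\left(6 \right)} \right)}} = \frac{4188}{587} - \frac{2337}{-7 - 9 + \left(-3 + 6^{2} + 6 \cdot 6\right) \left(-9\right)} = 4188 \cdot \frac{1}{587} - \frac{2337}{-7 - 9 + \left(-3 + 36 + 36\right) \left(-9\right)} = \frac{4188}{587} - \frac{2337}{-7 - 9 + 69 \left(-9\right)} = \frac{4188}{587} - \frac{2337}{-7 - 9 - 621} = \frac{4188}{587} - \frac{2337}{-637} = \frac{4188}{587} - - \frac{2337}{637} = \frac{4188}{587} + \frac{2337}{637} = \frac{4039575}{373919}$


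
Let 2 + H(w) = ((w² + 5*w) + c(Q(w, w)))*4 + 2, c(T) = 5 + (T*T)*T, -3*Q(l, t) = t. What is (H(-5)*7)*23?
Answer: 167440/27 ≈ 6201.5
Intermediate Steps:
Q(l, t) = -t/3
c(T) = 5 + T³ (c(T) = 5 + T²*T = 5 + T³)
H(w) = 20 + 4*w² + 20*w - 4*w³/27 (H(w) = -2 + (((w² + 5*w) + (5 + (-w/3)³))*4 + 2) = -2 + (((w² + 5*w) + (5 - w³/27))*4 + 2) = -2 + ((5 + w² + 5*w - w³/27)*4 + 2) = -2 + ((20 + 4*w² + 20*w - 4*w³/27) + 2) = -2 + (22 + 4*w² + 20*w - 4*w³/27) = 20 + 4*w² + 20*w - 4*w³/27)
(H(-5)*7)*23 = ((20 + 4*(-5)² + 20*(-5) - 4/27*(-5)³)*7)*23 = ((20 + 4*25 - 100 - 4/27*(-125))*7)*23 = ((20 + 100 - 100 + 500/27)*7)*23 = ((1040/27)*7)*23 = (7280/27)*23 = 167440/27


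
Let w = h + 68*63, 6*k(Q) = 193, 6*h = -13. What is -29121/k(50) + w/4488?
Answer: -4700063365/5197104 ≈ -904.36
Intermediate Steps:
h = -13/6 (h = (1/6)*(-13) = -13/6 ≈ -2.1667)
k(Q) = 193/6 (k(Q) = (1/6)*193 = 193/6)
w = 25691/6 (w = -13/6 + 68*63 = -13/6 + 4284 = 25691/6 ≈ 4281.8)
-29121/k(50) + w/4488 = -29121/193/6 + (25691/6)/4488 = -29121*6/193 + (25691/6)*(1/4488) = -174726/193 + 25691/26928 = -4700063365/5197104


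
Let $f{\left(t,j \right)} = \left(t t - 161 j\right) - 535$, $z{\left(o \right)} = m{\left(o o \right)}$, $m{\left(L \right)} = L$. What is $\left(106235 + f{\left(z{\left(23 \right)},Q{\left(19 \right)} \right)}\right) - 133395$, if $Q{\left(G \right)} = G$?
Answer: $249087$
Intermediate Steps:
$z{\left(o \right)} = o^{2}$ ($z{\left(o \right)} = o o = o^{2}$)
$f{\left(t,j \right)} = -535 + t^{2} - 161 j$ ($f{\left(t,j \right)} = \left(t^{2} - 161 j\right) - 535 = -535 + t^{2} - 161 j$)
$\left(106235 + f{\left(z{\left(23 \right)},Q{\left(19 \right)} \right)}\right) - 133395 = \left(106235 - \left(3594 - 279841\right)\right) - 133395 = \left(106235 - -276247\right) - 133395 = \left(106235 + 276247\right) - 133395 = 382482 - 133395 = 249087$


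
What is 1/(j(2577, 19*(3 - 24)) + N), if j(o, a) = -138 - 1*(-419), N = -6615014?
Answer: -1/6614733 ≈ -1.5118e-7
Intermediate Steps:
j(o, a) = 281 (j(o, a) = -138 + 419 = 281)
1/(j(2577, 19*(3 - 24)) + N) = 1/(281 - 6615014) = 1/(-6614733) = -1/6614733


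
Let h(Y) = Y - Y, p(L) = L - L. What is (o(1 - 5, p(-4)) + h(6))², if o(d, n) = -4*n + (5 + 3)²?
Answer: 4096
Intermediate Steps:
p(L) = 0
h(Y) = 0
o(d, n) = 64 - 4*n (o(d, n) = -4*n + 8² = -4*n + 64 = 64 - 4*n)
(o(1 - 5, p(-4)) + h(6))² = ((64 - 4*0) + 0)² = ((64 + 0) + 0)² = (64 + 0)² = 64² = 4096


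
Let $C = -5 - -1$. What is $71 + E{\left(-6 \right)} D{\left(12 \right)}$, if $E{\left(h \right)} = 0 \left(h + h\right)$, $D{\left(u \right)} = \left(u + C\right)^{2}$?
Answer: $71$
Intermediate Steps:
$C = -4$ ($C = -5 + 1 = -4$)
$D{\left(u \right)} = \left(-4 + u\right)^{2}$ ($D{\left(u \right)} = \left(u - 4\right)^{2} = \left(-4 + u\right)^{2}$)
$E{\left(h \right)} = 0$ ($E{\left(h \right)} = 0 \cdot 2 h = 0$)
$71 + E{\left(-6 \right)} D{\left(12 \right)} = 71 + 0 \left(-4 + 12\right)^{2} = 71 + 0 \cdot 8^{2} = 71 + 0 \cdot 64 = 71 + 0 = 71$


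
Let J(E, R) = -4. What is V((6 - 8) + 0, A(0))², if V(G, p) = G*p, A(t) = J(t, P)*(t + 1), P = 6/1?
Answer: 64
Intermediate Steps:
P = 6 (P = 6*1 = 6)
A(t) = -4 - 4*t (A(t) = -4*(t + 1) = -4*(1 + t) = -4 - 4*t)
V((6 - 8) + 0, A(0))² = (((6 - 8) + 0)*(-4 - 4*0))² = ((-2 + 0)*(-4 + 0))² = (-2*(-4))² = 8² = 64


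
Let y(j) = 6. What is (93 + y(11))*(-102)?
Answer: -10098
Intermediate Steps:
(93 + y(11))*(-102) = (93 + 6)*(-102) = 99*(-102) = -10098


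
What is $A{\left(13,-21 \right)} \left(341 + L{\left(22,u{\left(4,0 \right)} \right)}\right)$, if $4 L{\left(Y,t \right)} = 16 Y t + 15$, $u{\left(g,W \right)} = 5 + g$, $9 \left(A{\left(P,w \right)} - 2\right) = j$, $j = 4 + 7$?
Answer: $\frac{131863}{36} \approx 3662.9$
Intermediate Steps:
$j = 11$
$A{\left(P,w \right)} = \frac{29}{9}$ ($A{\left(P,w \right)} = 2 + \frac{1}{9} \cdot 11 = 2 + \frac{11}{9} = \frac{29}{9}$)
$L{\left(Y,t \right)} = \frac{15}{4} + 4 Y t$ ($L{\left(Y,t \right)} = \frac{16 Y t + 15}{4} = \frac{15 + 16 Y t}{4} = \frac{15}{4} + 4 Y t$)
$A{\left(13,-21 \right)} \left(341 + L{\left(22,u{\left(4,0 \right)} \right)}\right) = \frac{29 \left(341 + \left(\frac{15}{4} + 4 \cdot 22 \left(5 + 4\right)\right)\right)}{9} = \frac{29 \left(341 + \left(\frac{15}{4} + 4 \cdot 22 \cdot 9\right)\right)}{9} = \frac{29 \left(341 + \left(\frac{15}{4} + 792\right)\right)}{9} = \frac{29 \left(341 + \frac{3183}{4}\right)}{9} = \frac{29}{9} \cdot \frac{4547}{4} = \frac{131863}{36}$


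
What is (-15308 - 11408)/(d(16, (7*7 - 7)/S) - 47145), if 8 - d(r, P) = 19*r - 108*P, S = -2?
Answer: 26716/49709 ≈ 0.53745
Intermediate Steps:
d(r, P) = 8 - 19*r + 108*P (d(r, P) = 8 - (19*r - 108*P) = 8 - (-108*P + 19*r) = 8 + (-19*r + 108*P) = 8 - 19*r + 108*P)
(-15308 - 11408)/(d(16, (7*7 - 7)/S) - 47145) = (-15308 - 11408)/((8 - 19*16 + 108*((7*7 - 7)/(-2))) - 47145) = -26716/((8 - 304 + 108*((49 - 7)*(-1/2))) - 47145) = -26716/((8 - 304 + 108*(42*(-1/2))) - 47145) = -26716/((8 - 304 + 108*(-21)) - 47145) = -26716/((8 - 304 - 2268) - 47145) = -26716/(-2564 - 47145) = -26716/(-49709) = -26716*(-1/49709) = 26716/49709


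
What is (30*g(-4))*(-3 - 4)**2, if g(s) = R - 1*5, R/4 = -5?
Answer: -36750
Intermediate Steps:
R = -20 (R = 4*(-5) = -20)
g(s) = -25 (g(s) = -20 - 1*5 = -20 - 5 = -25)
(30*g(-4))*(-3 - 4)**2 = (30*(-25))*(-3 - 4)**2 = -750*(-7)**2 = -750*49 = -36750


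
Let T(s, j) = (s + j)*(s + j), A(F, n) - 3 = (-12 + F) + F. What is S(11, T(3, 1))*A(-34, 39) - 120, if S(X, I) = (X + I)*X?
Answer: -22989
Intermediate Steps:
A(F, n) = -9 + 2*F (A(F, n) = 3 + ((-12 + F) + F) = 3 + (-12 + 2*F) = -9 + 2*F)
T(s, j) = (j + s)**2 (T(s, j) = (j + s)*(j + s) = (j + s)**2)
S(X, I) = X*(I + X) (S(X, I) = (I + X)*X = X*(I + X))
S(11, T(3, 1))*A(-34, 39) - 120 = (11*((1 + 3)**2 + 11))*(-9 + 2*(-34)) - 120 = (11*(4**2 + 11))*(-9 - 68) - 120 = (11*(16 + 11))*(-77) - 120 = (11*27)*(-77) - 120 = 297*(-77) - 120 = -22869 - 120 = -22989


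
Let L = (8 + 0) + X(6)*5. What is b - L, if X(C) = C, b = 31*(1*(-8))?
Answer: -286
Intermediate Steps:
b = -248 (b = 31*(-8) = -248)
L = 38 (L = (8 + 0) + 6*5 = 8 + 30 = 38)
b - L = -248 - 1*38 = -248 - 38 = -286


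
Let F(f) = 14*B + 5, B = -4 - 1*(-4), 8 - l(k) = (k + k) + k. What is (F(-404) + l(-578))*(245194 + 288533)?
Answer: 932421069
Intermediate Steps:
l(k) = 8 - 3*k (l(k) = 8 - ((k + k) + k) = 8 - (2*k + k) = 8 - 3*k)
B = 0 (B = -4 + 4 = 0)
F(f) = 5 (F(f) = 14*0 + 5 = 0 + 5 = 5)
(F(-404) + l(-578))*(245194 + 288533) = (5 + (8 - 3*(-578)))*(245194 + 288533) = (5 + (8 + 1734))*533727 = (5 + 1742)*533727 = 1747*533727 = 932421069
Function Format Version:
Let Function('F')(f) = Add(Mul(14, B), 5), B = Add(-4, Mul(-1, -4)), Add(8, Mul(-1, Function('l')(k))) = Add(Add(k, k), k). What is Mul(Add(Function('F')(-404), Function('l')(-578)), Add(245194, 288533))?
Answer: 932421069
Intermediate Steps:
Function('l')(k) = Add(8, Mul(-3, k)) (Function('l')(k) = Add(8, Mul(-1, Add(Add(k, k), k))) = Add(8, Mul(-1, Add(Mul(2, k), k))) = Add(8, Mul(-1, Mul(3, k))) = Add(8, Mul(-3, k)))
B = 0 (B = Add(-4, 4) = 0)
Function('F')(f) = 5 (Function('F')(f) = Add(Mul(14, 0), 5) = Add(0, 5) = 5)
Mul(Add(Function('F')(-404), Function('l')(-578)), Add(245194, 288533)) = Mul(Add(5, Add(8, Mul(-3, -578))), Add(245194, 288533)) = Mul(Add(5, Add(8, 1734)), 533727) = Mul(Add(5, 1742), 533727) = Mul(1747, 533727) = 932421069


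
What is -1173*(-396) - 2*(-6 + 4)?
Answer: 464512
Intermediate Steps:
-1173*(-396) - 2*(-6 + 4) = 464508 - 2*(-2) = 464508 + 4 = 464512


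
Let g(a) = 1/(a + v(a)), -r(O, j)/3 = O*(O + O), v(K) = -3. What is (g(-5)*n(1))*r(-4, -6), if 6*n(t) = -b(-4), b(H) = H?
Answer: 8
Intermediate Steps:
n(t) = 2/3 (n(t) = (-1*(-4))/6 = (1/6)*4 = 2/3)
r(O, j) = -6*O**2 (r(O, j) = -3*O*(O + O) = -3*O*2*O = -6*O**2)
g(a) = 1/(-3 + a) (g(a) = 1/(a - 3) = 1/(-3 + a))
(g(-5)*n(1))*r(-4, -6) = ((2/3)/(-3 - 5))*(-6*(-4)**2) = ((2/3)/(-8))*(-6*16) = -1/8*2/3*(-96) = -1/12*(-96) = 8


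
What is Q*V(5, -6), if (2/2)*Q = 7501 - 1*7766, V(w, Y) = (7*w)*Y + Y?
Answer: 57240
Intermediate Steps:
V(w, Y) = Y + 7*Y*w (V(w, Y) = 7*Y*w + Y = Y + 7*Y*w)
Q = -265 (Q = 7501 - 1*7766 = 7501 - 7766 = -265)
Q*V(5, -6) = -(-1590)*(1 + 7*5) = -(-1590)*(1 + 35) = -(-1590)*36 = -265*(-216) = 57240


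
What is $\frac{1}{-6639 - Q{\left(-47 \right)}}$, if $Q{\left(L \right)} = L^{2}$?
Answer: $- \frac{1}{8848} \approx -0.00011302$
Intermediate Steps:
$\frac{1}{-6639 - Q{\left(-47 \right)}} = \frac{1}{-6639 - \left(-47\right)^{2}} = \frac{1}{-6639 - 2209} = \frac{1}{-8848} = - \frac{1}{8848}$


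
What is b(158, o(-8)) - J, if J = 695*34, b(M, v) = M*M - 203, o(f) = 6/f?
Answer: 1131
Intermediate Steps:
b(M, v) = -203 + M² (b(M, v) = M² - 203 = -203 + M²)
J = 23630
b(158, o(-8)) - J = (-203 + 158²) - 1*23630 = (-203 + 24964) - 23630 = 24761 - 23630 = 1131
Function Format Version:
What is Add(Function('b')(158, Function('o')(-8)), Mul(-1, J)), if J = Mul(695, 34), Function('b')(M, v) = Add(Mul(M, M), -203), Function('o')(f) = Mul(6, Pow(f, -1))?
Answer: 1131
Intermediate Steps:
Function('b')(M, v) = Add(-203, Pow(M, 2)) (Function('b')(M, v) = Add(Pow(M, 2), -203) = Add(-203, Pow(M, 2)))
J = 23630
Add(Function('b')(158, Function('o')(-8)), Mul(-1, J)) = Add(Add(-203, Pow(158, 2)), Mul(-1, 23630)) = Add(Add(-203, 24964), -23630) = Add(24761, -23630) = 1131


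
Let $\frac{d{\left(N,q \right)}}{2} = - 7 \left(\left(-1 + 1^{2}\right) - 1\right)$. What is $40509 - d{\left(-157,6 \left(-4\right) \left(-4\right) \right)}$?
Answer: $40495$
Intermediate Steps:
$d{\left(N,q \right)} = 14$ ($d{\left(N,q \right)} = 2 \left(- 7 \left(\left(-1 + 1^{2}\right) - 1\right)\right) = 2 \left(- 7 \left(\left(-1 + 1\right) - 1\right)\right) = 2 \left(- 7 \left(0 - 1\right)\right) = 2 \left(\left(-7\right) \left(-1\right)\right) = 2 \cdot 7 = 14$)
$40509 - d{\left(-157,6 \left(-4\right) \left(-4\right) \right)} = 40509 - 14 = 40495$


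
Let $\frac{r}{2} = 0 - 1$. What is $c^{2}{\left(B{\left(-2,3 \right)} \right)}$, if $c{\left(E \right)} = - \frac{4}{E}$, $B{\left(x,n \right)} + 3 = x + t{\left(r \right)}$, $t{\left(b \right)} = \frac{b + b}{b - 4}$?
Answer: $\frac{144}{169} \approx 0.85207$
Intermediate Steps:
$r = -2$ ($r = 2 \left(0 - 1\right) = 2 \left(-1\right) = -2$)
$t{\left(b \right)} = \frac{2 b}{-4 + b}$
$B{\left(x,n \right)} = - \frac{7}{3} + x$ ($B{\left(x,n \right)} = -3 + \left(x + 2 \left(-2\right) \frac{1}{-4 - 2}\right) = -3 + \left(x + 2 \left(-2\right) \frac{1}{-6}\right) = -3 + \left(x + 2 \left(-2\right) \left(- \frac{1}{6}\right)\right) = -3 + \left(x + \frac{2}{3}\right) = -3 + \left(\frac{2}{3} + x\right) = - \frac{7}{3} + x$)
$c^{2}{\left(B{\left(-2,3 \right)} \right)} = \left(- \frac{4}{- \frac{7}{3} - 2}\right)^{2} = \left(- \frac{4}{- \frac{13}{3}}\right)^{2} = \left(\left(-4\right) \left(- \frac{3}{13}\right)\right)^{2} = \left(\frac{12}{13}\right)^{2} = \frac{144}{169}$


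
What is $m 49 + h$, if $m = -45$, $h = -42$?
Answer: $-2247$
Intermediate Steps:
$m 49 + h = \left(-45\right) 49 - 42 = -2205 - 42 = -2247$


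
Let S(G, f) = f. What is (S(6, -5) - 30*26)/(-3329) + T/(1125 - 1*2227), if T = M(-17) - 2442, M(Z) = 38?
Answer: 4433993/1834279 ≈ 2.4173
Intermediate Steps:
T = -2404 (T = 38 - 2442 = -2404)
(S(6, -5) - 30*26)/(-3329) + T/(1125 - 1*2227) = (-5 - 30*26)/(-3329) - 2404/(1125 - 1*2227) = (-5 - 780)*(-1/3329) - 2404/(1125 - 2227) = -785*(-1/3329) - 2404/(-1102) = 785/3329 - 2404*(-1/1102) = 785/3329 + 1202/551 = 4433993/1834279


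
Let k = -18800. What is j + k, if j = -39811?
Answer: -58611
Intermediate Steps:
j + k = -39811 - 18800 = -58611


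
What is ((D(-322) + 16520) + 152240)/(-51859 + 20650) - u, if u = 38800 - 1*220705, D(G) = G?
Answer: 1892301569/10403 ≈ 1.8190e+5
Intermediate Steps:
u = -181905 (u = 38800 - 220705 = -181905)
((D(-322) + 16520) + 152240)/(-51859 + 20650) - u = ((-322 + 16520) + 152240)/(-51859 + 20650) - 1*(-181905) = (16198 + 152240)/(-31209) + 181905 = 168438*(-1/31209) + 181905 = -56146/10403 + 181905 = 1892301569/10403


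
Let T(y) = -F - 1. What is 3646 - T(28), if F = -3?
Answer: 3644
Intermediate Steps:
T(y) = 2 (T(y) = -1*(-3) - 1 = 3 - 1 = 2)
3646 - T(28) = 3646 - 1*2 = 3646 - 2 = 3644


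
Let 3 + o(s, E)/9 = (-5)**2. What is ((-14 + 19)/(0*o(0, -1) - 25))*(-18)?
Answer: 18/5 ≈ 3.6000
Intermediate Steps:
o(s, E) = 198 (o(s, E) = -27 + 9*(-5)**2 = -27 + 9*25 = -27 + 225 = 198)
((-14 + 19)/(0*o(0, -1) - 25))*(-18) = ((-14 + 19)/(0*198 - 25))*(-18) = (5/(0 - 25))*(-18) = (5/(-25))*(-18) = (5*(-1/25))*(-18) = -1/5*(-18) = 18/5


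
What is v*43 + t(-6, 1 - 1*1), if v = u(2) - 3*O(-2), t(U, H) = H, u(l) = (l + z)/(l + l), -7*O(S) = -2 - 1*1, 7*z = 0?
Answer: -473/14 ≈ -33.786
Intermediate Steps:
z = 0 (z = (⅐)*0 = 0)
O(S) = 3/7 (O(S) = -(-2 - 1*1)/7 = -(-2 - 1)/7 = -⅐*(-3) = 3/7)
u(l) = ½ (u(l) = (l + 0)/(l + l) = l/((2*l)) = l*(1/(2*l)) = ½)
v = -11/14 (v = ½ - 3*3/7 = ½ - 9/7 = -11/14 ≈ -0.78571)
v*43 + t(-6, 1 - 1*1) = -11/14*43 + (1 - 1*1) = -473/14 + (1 - 1) = -473/14 + 0 = -473/14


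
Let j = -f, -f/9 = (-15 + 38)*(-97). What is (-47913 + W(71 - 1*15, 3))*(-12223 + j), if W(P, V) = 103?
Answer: 1544358620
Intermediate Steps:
f = 20079 (f = -9*(-15 + 38)*(-97) = -207*(-97) = -9*(-2231) = 20079)
j = -20079 (j = -1*20079 = -20079)
(-47913 + W(71 - 1*15, 3))*(-12223 + j) = (-47913 + 103)*(-12223 - 20079) = -47810*(-32302) = 1544358620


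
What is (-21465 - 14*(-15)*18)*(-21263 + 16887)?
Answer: 77389560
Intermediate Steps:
(-21465 - 14*(-15)*18)*(-21263 + 16887) = (-21465 + 210*18)*(-4376) = (-21465 + 3780)*(-4376) = -17685*(-4376) = 77389560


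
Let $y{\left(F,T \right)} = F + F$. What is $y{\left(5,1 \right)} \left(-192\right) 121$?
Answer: $-232320$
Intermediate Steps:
$y{\left(F,T \right)} = 2 F$
$y{\left(5,1 \right)} \left(-192\right) 121 = 2 \cdot 5 \left(-192\right) 121 = 10 \left(-192\right) 121 = \left(-1920\right) 121 = -232320$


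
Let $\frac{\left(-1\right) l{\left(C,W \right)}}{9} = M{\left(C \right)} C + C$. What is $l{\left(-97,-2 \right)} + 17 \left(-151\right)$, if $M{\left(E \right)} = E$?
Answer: $-86375$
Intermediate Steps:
$l{\left(C,W \right)} = - 9 C - 9 C^{2}$ ($l{\left(C,W \right)} = - 9 \left(C C + C\right) = - 9 \left(C^{2} + C\right) = - 9 \left(C + C^{2}\right) = - 9 C - 9 C^{2}$)
$l{\left(-97,-2 \right)} + 17 \left(-151\right) = \left(-9\right) \left(-97\right) \left(1 - 97\right) + 17 \left(-151\right) = \left(-9\right) \left(-97\right) \left(-96\right) - 2567 = -83808 - 2567 = -86375$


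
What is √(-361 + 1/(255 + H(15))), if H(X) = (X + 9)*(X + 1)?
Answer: I*√16378138/213 ≈ 19.0*I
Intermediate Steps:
H(X) = (1 + X)*(9 + X) (H(X) = (9 + X)*(1 + X) = (1 + X)*(9 + X))
√(-361 + 1/(255 + H(15))) = √(-361 + 1/(255 + (9 + 15² + 10*15))) = √(-361 + 1/(255 + (9 + 225 + 150))) = √(-361 + 1/(255 + 384)) = √(-361 + 1/639) = √(-230678/639) = I*√16378138/213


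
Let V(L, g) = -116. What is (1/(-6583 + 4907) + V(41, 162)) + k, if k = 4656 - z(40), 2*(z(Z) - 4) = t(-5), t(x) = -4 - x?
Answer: 7601497/1676 ≈ 4535.5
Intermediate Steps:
z(Z) = 9/2 (z(Z) = 4 + (-4 - 1*(-5))/2 = 4 + (-4 + 5)/2 = 4 + (1/2)*1 = 4 + 1/2 = 9/2)
k = 9303/2 (k = 4656 - 1*9/2 = 4656 - 9/2 = 9303/2 ≈ 4651.5)
(1/(-6583 + 4907) + V(41, 162)) + k = (1/(-6583 + 4907) - 116) + 9303/2 = (1/(-1676) - 116) + 9303/2 = (-1/1676 - 116) + 9303/2 = -194417/1676 + 9303/2 = 7601497/1676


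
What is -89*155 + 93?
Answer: -13702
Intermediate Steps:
-89*155 + 93 = -13795 + 93 = -13702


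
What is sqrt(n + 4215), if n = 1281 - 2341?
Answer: sqrt(3155) ≈ 56.169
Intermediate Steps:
n = -1060
sqrt(n + 4215) = sqrt(-1060 + 4215) = sqrt(3155)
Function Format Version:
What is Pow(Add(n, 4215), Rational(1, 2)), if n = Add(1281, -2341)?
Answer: Pow(3155, Rational(1, 2)) ≈ 56.169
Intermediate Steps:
n = -1060
Pow(Add(n, 4215), Rational(1, 2)) = Pow(Add(-1060, 4215), Rational(1, 2)) = Pow(3155, Rational(1, 2))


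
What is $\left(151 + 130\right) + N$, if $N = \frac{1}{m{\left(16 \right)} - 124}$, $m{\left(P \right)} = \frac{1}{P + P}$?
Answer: $\frac{1114695}{3967} \approx 280.99$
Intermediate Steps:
$m{\left(P \right)} = \frac{1}{2 P}$
$N = - \frac{32}{3967}$ ($N = \frac{1}{\frac{1}{2 \cdot 16} - 124} = \frac{1}{\frac{1}{2} \cdot \frac{1}{16} - 124} = \frac{1}{\frac{1}{32} - 124} = \frac{1}{- \frac{3967}{32}} = - \frac{32}{3967} \approx -0.0080665$)
$\left(151 + 130\right) + N = \left(151 + 130\right) - \frac{32}{3967} = 281 - \frac{32}{3967} = \frac{1114695}{3967}$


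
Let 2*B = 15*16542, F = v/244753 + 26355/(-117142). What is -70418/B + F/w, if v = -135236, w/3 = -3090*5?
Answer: -2079451202756740001/3663761232672965700 ≈ -0.56757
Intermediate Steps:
w = -46350 (w = 3*(-3090*5) = 3*(-206*75) = 3*(-15450) = -46350)
F = -22292280827/28670855926 (F = -135236/244753 + 26355/(-117142) = -135236*1/244753 + 26355*(-1/117142) = -135236/244753 - 26355/117142 = -22292280827/28670855926 ≈ -0.77752)
B = 124065 (B = (15*16542)/2 = (1/2)*248130 = 124065)
-70418/B + F/w = -70418/124065 - 22292280827/28670855926/(-46350) = -70418*1/124065 - 22292280827/28670855926*(-1/46350) = -70418/124065 + 22292280827/1328894172170100 = -2079451202756740001/3663761232672965700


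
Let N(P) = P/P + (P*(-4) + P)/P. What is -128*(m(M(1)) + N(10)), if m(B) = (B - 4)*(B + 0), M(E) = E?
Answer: 640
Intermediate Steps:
N(P) = -2 (N(P) = 1 + (-4*P + P)/P = 1 + (-3*P)/P = 1 - 3 = -2)
m(B) = B*(-4 + B) (m(B) = (-4 + B)*B = B*(-4 + B))
-128*(m(M(1)) + N(10)) = -128*(1*(-4 + 1) - 2) = -128*(1*(-3) - 2) = -128*(-3 - 2) = -128*(-5) = 640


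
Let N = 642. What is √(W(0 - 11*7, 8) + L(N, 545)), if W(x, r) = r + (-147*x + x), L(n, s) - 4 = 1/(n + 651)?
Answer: √18814989939/1293 ≈ 106.08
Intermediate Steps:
L(n, s) = 4 + 1/(651 + n) (L(n, s) = 4 + 1/(n + 651) = 4 + 1/(651 + n))
W(x, r) = r - 146*x
√(W(0 - 11*7, 8) + L(N, 545)) = √((8 - 146*(0 - 11*7)) + (2605 + 4*642)/(651 + 642)) = √((8 - 146*(0 - 77)) + (2605 + 2568)/1293) = √((8 - 146*(-77)) + (1/1293)*5173) = √((8 + 11242) + 5173/1293) = √(11250 + 5173/1293) = √(14551423/1293) = √18814989939/1293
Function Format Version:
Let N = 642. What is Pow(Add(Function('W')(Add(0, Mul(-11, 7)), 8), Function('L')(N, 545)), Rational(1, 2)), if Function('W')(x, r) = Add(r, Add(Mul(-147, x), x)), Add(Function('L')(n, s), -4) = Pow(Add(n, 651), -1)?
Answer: Mul(Rational(1, 1293), Pow(18814989939, Rational(1, 2))) ≈ 106.08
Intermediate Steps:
Function('L')(n, s) = Add(4, Pow(Add(651, n), -1)) (Function('L')(n, s) = Add(4, Pow(Add(n, 651), -1)) = Add(4, Pow(Add(651, n), -1)))
Function('W')(x, r) = Add(r, Mul(-146, x))
Pow(Add(Function('W')(Add(0, Mul(-11, 7)), 8), Function('L')(N, 545)), Rational(1, 2)) = Pow(Add(Add(8, Mul(-146, Add(0, Mul(-11, 7)))), Mul(Pow(Add(651, 642), -1), Add(2605, Mul(4, 642)))), Rational(1, 2)) = Pow(Add(Add(8, Mul(-146, Add(0, -77))), Mul(Pow(1293, -1), Add(2605, 2568))), Rational(1, 2)) = Pow(Add(Add(8, Mul(-146, -77)), Mul(Rational(1, 1293), 5173)), Rational(1, 2)) = Pow(Add(Add(8, 11242), Rational(5173, 1293)), Rational(1, 2)) = Pow(Add(11250, Rational(5173, 1293)), Rational(1, 2)) = Pow(Rational(14551423, 1293), Rational(1, 2)) = Mul(Rational(1, 1293), Pow(18814989939, Rational(1, 2)))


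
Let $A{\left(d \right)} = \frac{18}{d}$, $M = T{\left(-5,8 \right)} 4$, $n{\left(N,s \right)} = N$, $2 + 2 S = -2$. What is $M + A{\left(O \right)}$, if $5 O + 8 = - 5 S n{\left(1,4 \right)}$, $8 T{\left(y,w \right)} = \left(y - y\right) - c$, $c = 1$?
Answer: $\frac{89}{2} \approx 44.5$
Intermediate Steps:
$S = -2$ ($S = -1 + \frac{1}{2} \left(-2\right) = -1 - 1 = -2$)
$T{\left(y,w \right)} = - \frac{1}{8}$ ($T{\left(y,w \right)} = \frac{\left(y - y\right) - 1}{8} = \frac{0 - 1}{8} = \frac{1}{8} \left(-1\right) = - \frac{1}{8}$)
$O = \frac{2}{5}$ ($O = - \frac{8}{5} + \frac{\left(-5\right) \left(-2\right) 1}{5} = - \frac{8}{5} + \frac{10 \cdot 1}{5} = - \frac{8}{5} + \frac{1}{5} \cdot 10 = - \frac{8}{5} + 2 = \frac{2}{5} \approx 0.4$)
$M = - \frac{1}{2}$ ($M = \left(- \frac{1}{8}\right) 4 = - \frac{1}{2} \approx -0.5$)
$M + A{\left(O \right)} = - \frac{1}{2} + \frac{18}{\frac{2}{5}} = - \frac{1}{2} + 18 \cdot \frac{5}{2} = - \frac{1}{2} + 45 = \frac{89}{2}$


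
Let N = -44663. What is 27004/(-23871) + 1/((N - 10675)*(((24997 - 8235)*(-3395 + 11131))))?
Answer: -64591088143620245/57097239856175712 ≈ -1.1312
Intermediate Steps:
27004/(-23871) + 1/((N - 10675)*(((24997 - 8235)*(-3395 + 11131)))) = 27004/(-23871) + 1/((-44663 - 10675)*(((24997 - 8235)*(-3395 + 11131)))) = 27004*(-1/23871) + 1/((-55338)*((16762*7736))) = -27004/23871 - 1/55338/129670832 = -27004/23871 - 1/55338*1/129670832 = -27004/23871 - 1/7175724501216 = -64591088143620245/57097239856175712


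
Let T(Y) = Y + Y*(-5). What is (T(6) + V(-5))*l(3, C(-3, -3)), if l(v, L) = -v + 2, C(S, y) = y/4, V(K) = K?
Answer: 29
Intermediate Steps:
T(Y) = -4*Y (T(Y) = Y - 5*Y = -4*Y)
C(S, y) = y/4 (C(S, y) = y*(¼) = y/4)
l(v, L) = 2 - v
(T(6) + V(-5))*l(3, C(-3, -3)) = (-4*6 - 5)*(2 - 1*3) = (-24 - 5)*(2 - 3) = -29*(-1) = 29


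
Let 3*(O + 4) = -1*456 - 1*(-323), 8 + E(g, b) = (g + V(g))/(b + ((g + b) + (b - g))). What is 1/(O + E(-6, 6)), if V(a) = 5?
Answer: -18/1015 ≈ -0.017734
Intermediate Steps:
E(g, b) = -8 + (5 + g)/(3*b) (E(g, b) = -8 + (g + 5)/(b + ((g + b) + (b - g))) = -8 + (5 + g)/(b + ((b + g) + (b - g))) = -8 + (5 + g)/(b + 2*b) = -8 + (5 + g)/((3*b)) = -8 + (5 + g)*(1/(3*b)) = -8 + (5 + g)/(3*b))
O = -145/3 (O = -4 + (-1*456 - 1*(-323))/3 = -4 + (-456 + 323)/3 = -4 + (⅓)*(-133) = -4 - 133/3 = -145/3 ≈ -48.333)
1/(O + E(-6, 6)) = 1/(-145/3 + (⅓)*(5 - 6 - 24*6)/6) = 1/(-145/3 + (⅓)*(⅙)*(5 - 6 - 144)) = 1/(-145/3 + (⅓)*(⅙)*(-145)) = 1/(-145/3 - 145/18) = 1/(-1015/18) = -18/1015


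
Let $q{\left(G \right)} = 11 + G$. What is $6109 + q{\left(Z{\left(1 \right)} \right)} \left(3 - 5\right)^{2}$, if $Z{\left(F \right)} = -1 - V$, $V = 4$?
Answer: $6133$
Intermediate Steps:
$Z{\left(F \right)} = -5$ ($Z{\left(F \right)} = -1 - 4 = -5$)
$6109 + q{\left(Z{\left(1 \right)} \right)} \left(3 - 5\right)^{2} = 6109 + \left(11 - 5\right) \left(3 - 5\right)^{2} = 6109 + 6 \left(-2\right)^{2} = 6109 + 6 \cdot 4 = 6109 + 24 = 6133$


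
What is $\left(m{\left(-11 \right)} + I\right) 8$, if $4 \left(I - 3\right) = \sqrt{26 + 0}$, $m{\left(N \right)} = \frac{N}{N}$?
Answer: $32 + 2 \sqrt{26} \approx 42.198$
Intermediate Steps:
$m{\left(N \right)} = 1$
$I = 3 + \frac{\sqrt{26}}{4}$ ($I = 3 + \frac{\sqrt{26 + 0}}{4} = 3 + \frac{\sqrt{26}}{4} \approx 4.2748$)
$\left(m{\left(-11 \right)} + I\right) 8 = \left(1 + \left(3 + \frac{\sqrt{26}}{4}\right)\right) 8 = \left(4 + \frac{\sqrt{26}}{4}\right) 8 = 32 + 2 \sqrt{26}$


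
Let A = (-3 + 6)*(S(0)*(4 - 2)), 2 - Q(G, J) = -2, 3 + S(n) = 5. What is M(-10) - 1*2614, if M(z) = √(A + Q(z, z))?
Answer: -2610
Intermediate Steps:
S(n) = 2 (S(n) = -3 + 5 = 2)
Q(G, J) = 4 (Q(G, J) = 2 - 1*(-2) = 2 + 2 = 4)
A = 12 (A = (-3 + 6)*(2*(4 - 2)) = 3*(2*2) = 3*4 = 12)
M(z) = 4 (M(z) = √(12 + 4) = √16 = 4)
M(-10) - 1*2614 = 4 - 1*2614 = 4 - 2614 = -2610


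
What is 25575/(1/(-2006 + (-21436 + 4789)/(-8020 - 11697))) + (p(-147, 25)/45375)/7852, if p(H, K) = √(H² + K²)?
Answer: -1011124376625/19717 + √22234/356284500 ≈ -5.1282e+7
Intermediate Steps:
25575/(1/(-2006 + (-21436 + 4789)/(-8020 - 11697))) + (p(-147, 25)/45375)/7852 = 25575/(1/(-2006 + (-21436 + 4789)/(-8020 - 11697))) + (√((-147)² + 25²)/45375)/7852 = 25575/(1/(-2006 - 16647/(-19717))) + (√(21609 + 625)*(1/45375))*(1/7852) = 25575/(1/(-2006 - 16647*(-1/19717))) + (√22234*(1/45375))*(1/7852) = 25575/(1/(-2006 + 16647/19717)) + (√22234/45375)*(1/7852) = 25575/(1/(-39535655/19717)) + √22234/356284500 = 25575/(-19717/39535655) + √22234/356284500 = 25575*(-39535655/19717) + √22234/356284500 = -1011124376625/19717 + √22234/356284500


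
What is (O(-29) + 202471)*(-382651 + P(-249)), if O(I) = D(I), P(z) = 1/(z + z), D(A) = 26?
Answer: -12862622872301/166 ≈ -7.7486e+10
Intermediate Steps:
P(z) = 1/(2*z)
O(I) = 26
(O(-29) + 202471)*(-382651 + P(-249)) = (26 + 202471)*(-382651 + (1/2)/(-249)) = 202497*(-382651 + (1/2)*(-1/249)) = 202497*(-382651 - 1/498) = 202497*(-190560199/498) = -12862622872301/166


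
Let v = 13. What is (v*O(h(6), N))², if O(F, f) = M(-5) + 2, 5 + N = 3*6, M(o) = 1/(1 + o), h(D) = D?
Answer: 8281/16 ≈ 517.56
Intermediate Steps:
N = 13 (N = -5 + 3*6 = -5 + 18 = 13)
O(F, f) = 7/4 (O(F, f) = 1/(1 - 5) + 2 = 1/(-4) + 2 = -¼ + 2 = 7/4)
(v*O(h(6), N))² = (13*(7/4))² = (91/4)² = 8281/16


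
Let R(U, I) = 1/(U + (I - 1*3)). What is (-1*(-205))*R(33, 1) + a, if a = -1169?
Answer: -36034/31 ≈ -1162.4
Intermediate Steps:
R(U, I) = 1/(-3 + I + U) (R(U, I) = 1/(U + (I - 3)) = 1/(U + (-3 + I)) = 1/(-3 + I + U))
(-1*(-205))*R(33, 1) + a = (-1*(-205))/(-3 + 1 + 33) - 1169 = 205/31 - 1169 = -36034/31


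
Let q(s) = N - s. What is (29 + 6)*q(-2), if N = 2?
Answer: 140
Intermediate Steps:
q(s) = 2 - s
(29 + 6)*q(-2) = (29 + 6)*(2 - 1*(-2)) = 35*(2 + 2) = 35*4 = 140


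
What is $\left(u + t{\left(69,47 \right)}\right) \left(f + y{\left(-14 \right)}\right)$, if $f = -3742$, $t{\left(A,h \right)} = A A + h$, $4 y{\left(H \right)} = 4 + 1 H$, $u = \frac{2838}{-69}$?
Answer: $- \frac{410539491}{23} \approx -1.785 \cdot 10^{7}$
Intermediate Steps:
$u = - \frac{946}{23}$ ($u = 2838 \left(- \frac{1}{69}\right) = - \frac{946}{23} \approx -41.13$)
$y{\left(H \right)} = 1 + \frac{H}{4}$ ($y{\left(H \right)} = \frac{4 + 1 H}{4} = \frac{4 + H}{4} = 1 + \frac{H}{4}$)
$t{\left(A,h \right)} = h + A^{2}$ ($t{\left(A,h \right)} = A^{2} + h = h + A^{2}$)
$\left(u + t{\left(69,47 \right)}\right) \left(f + y{\left(-14 \right)}\right) = \left(- \frac{946}{23} + \left(47 + 69^{2}\right)\right) \left(-3742 + \left(1 + \frac{1}{4} \left(-14\right)\right)\right) = \left(- \frac{946}{23} + \left(47 + 4761\right)\right) \left(-3742 + \left(1 - \frac{7}{2}\right)\right) = \left(- \frac{946}{23} + 4808\right) \left(-3742 - \frac{5}{2}\right) = \frac{109638}{23} \left(- \frac{7489}{2}\right) = - \frac{410539491}{23}$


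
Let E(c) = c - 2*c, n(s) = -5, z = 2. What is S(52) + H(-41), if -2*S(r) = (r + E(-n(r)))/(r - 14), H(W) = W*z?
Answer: -6279/76 ≈ -82.618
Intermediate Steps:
E(c) = -c
H(W) = 2*W (H(W) = W*2 = 2*W)
S(r) = -(-5 + r)/(2*(-14 + r)) (S(r) = -(r - (-1)*(-5))/(2*(r - 14)) = -(r - 1*5)/(2*(-14 + r)) = -(r - 5)/(2*(-14 + r)) = -(-5 + r)/(2*(-14 + r)))
S(52) + H(-41) = (5 - 1*52)/(2*(-14 + 52)) + 2*(-41) = (½)*(5 - 52)/38 - 82 = (½)*(1/38)*(-47) - 82 = -47/76 - 82 = -6279/76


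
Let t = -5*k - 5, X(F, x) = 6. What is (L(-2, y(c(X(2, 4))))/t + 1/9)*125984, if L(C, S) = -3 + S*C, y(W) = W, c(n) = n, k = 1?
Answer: 1826768/9 ≈ 2.0297e+5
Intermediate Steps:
L(C, S) = -3 + C*S
t = -10 (t = -5*1 - 5 = -5 - 5 = -10)
(L(-2, y(c(X(2, 4))))/t + 1/9)*125984 = ((-3 - 2*6)/(-10) + 1/9)*125984 = ((-3 - 12)*(-⅒) + 1*(⅑))*125984 = (-15*(-⅒) + ⅑)*125984 = (3/2 + ⅑)*125984 = (29/18)*125984 = 1826768/9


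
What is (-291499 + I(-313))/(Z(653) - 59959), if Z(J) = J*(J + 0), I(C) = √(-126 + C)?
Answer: -291499/366450 + I*√439/366450 ≈ -0.79547 + 5.7177e-5*I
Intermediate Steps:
Z(J) = J² (Z(J) = J*J = J²)
(-291499 + I(-313))/(Z(653) - 59959) = (-291499 + √(-126 - 313))/(653² - 59959) = (-291499 + √(-439))/(426409 - 59959) = (-291499 + I*√439)/366450 = (-291499 + I*√439)*(1/366450) = -291499/366450 + I*√439/366450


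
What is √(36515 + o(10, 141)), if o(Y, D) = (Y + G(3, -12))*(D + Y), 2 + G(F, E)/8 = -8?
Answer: √25945 ≈ 161.07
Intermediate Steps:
G(F, E) = -80 (G(F, E) = -16 + 8*(-8) = -16 - 64 = -80)
o(Y, D) = (-80 + Y)*(D + Y) (o(Y, D) = (Y - 80)*(D + Y) = (-80 + Y)*(D + Y))
√(36515 + o(10, 141)) = √(36515 + (10² - 80*141 - 80*10 + 141*10)) = √(36515 + (100 - 11280 - 800 + 1410)) = √(36515 - 10570) = √25945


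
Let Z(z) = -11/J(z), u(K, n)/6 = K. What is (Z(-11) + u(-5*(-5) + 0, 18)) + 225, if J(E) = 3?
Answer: 1114/3 ≈ 371.33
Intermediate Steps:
u(K, n) = 6*K
Z(z) = -11/3
(Z(-11) + u(-5*(-5) + 0, 18)) + 225 = (-11/3 + 6*(-5*(-5) + 0)) + 225 = (-11/3 + 6*(25 + 0)) + 225 = (-11/3 + 6*25) + 225 = (-11/3 + 150) + 225 = 439/3 + 225 = 1114/3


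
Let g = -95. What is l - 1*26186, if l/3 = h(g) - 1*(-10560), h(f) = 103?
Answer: 5803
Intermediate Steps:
l = 31989 (l = 3*(103 - 1*(-10560)) = 3*(103 + 10560) = 3*10663 = 31989)
l - 1*26186 = 31989 - 1*26186 = 31989 - 26186 = 5803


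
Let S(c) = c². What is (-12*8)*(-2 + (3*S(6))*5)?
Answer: -51648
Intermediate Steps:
(-12*8)*(-2 + (3*S(6))*5) = (-12*8)*(-2 + (3*6²)*5) = -96*(-2 + (3*36)*5) = -96*(-2 + 108*5) = -96*(-2 + 540) = -96*538 = -51648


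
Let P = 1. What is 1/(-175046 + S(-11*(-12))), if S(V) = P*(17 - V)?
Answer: -1/175161 ≈ -5.7090e-6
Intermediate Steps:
S(V) = 17 - V (S(V) = 1*(17 - V) = 17 - V)
1/(-175046 + S(-11*(-12))) = 1/(-175046 + (17 - (-11)*(-12))) = 1/(-175046 + (17 - 1*132)) = 1/(-175046 + (17 - 132)) = 1/(-175046 - 115) = 1/(-175161) = -1/175161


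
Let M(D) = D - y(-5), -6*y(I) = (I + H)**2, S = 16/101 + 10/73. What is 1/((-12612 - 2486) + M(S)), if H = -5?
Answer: -22119/333577478 ≈ -6.6308e-5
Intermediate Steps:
S = 2178/7373 (S = 16*(1/101) + 10*(1/73) = 16/101 + 10/73 = 2178/7373 ≈ 0.29540)
y(I) = -(-5 + I)**2/6 (y(I) = -(I - 5)**2/6 = -(-5 + I)**2/6)
M(D) = 50/3 + D (M(D) = D - (-1)*(-5 - 5)**2/6 = D - (-1)*(-10)**2/6 = D - (-1)*100/6 = D - 1*(-50/3) = D + 50/3 = 50/3 + D)
1/((-12612 - 2486) + M(S)) = 1/((-12612 - 2486) + (50/3 + 2178/7373)) = 1/(-15098 + 375184/22119) = 1/(-333577478/22119) = -22119/333577478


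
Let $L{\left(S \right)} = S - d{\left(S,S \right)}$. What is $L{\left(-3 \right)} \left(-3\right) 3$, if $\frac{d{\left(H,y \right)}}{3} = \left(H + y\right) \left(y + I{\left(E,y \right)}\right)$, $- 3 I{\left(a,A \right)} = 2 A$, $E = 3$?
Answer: $189$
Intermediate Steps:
$I{\left(a,A \right)} = - \frac{2 A}{3}$
$d{\left(H,y \right)} = y \left(H + y\right)$ ($d{\left(H,y \right)} = 3 \left(H + y\right) \left(y - \frac{2 y}{3}\right) = 3 \left(H + y\right) \frac{y}{3} = 3 \frac{y \left(H + y\right)}{3} = y \left(H + y\right)$)
$L{\left(S \right)} = S - 2 S^{2}$ ($L{\left(S \right)} = S - S \left(S + S\right) = S - S 2 S = S - 2 S^{2}$)
$L{\left(-3 \right)} \left(-3\right) 3 = - 3 \left(1 - -6\right) \left(-3\right) 3 = - 3 \left(1 + 6\right) \left(-3\right) 3 = \left(-3\right) 7 \left(-3\right) 3 = \left(-21\right) \left(-3\right) 3 = 63 \cdot 3 = 189$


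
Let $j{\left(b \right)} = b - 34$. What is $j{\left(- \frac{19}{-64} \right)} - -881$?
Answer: $\frac{54227}{64} \approx 847.3$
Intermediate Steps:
$j{\left(b \right)} = -34 + b$
$j{\left(- \frac{19}{-64} \right)} - -881 = \left(-34 - \frac{19}{-64}\right) - -881 = \left(-34 - - \frac{19}{64}\right) + 881 = \left(-34 + \frac{19}{64}\right) + 881 = - \frac{2157}{64} + 881 = \frac{54227}{64}$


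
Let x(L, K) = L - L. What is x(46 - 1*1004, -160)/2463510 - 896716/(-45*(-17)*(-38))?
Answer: 26374/855 ≈ 30.847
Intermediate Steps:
x(L, K) = 0
x(46 - 1*1004, -160)/2463510 - 896716/(-45*(-17)*(-38)) = 0/2463510 - 896716/(-45*(-17)*(-38)) = 0*(1/2463510) - 896716/(765*(-38)) = 0 - 896716/(-29070) = 0 - 896716*(-1/29070) = 0 + 26374/855 = 26374/855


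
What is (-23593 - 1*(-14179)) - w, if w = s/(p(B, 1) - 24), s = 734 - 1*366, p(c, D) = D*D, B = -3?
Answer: -9398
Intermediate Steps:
p(c, D) = D²
s = 368 (s = 734 - 366 = 368)
w = -16 (w = 368/(1² - 24) = 368/(1 - 24) = 368/(-23) = 368*(-1/23) = -16)
(-23593 - 1*(-14179)) - w = (-23593 - 1*(-14179)) - 1*(-16) = (-23593 + 14179) + 16 = -9414 + 16 = -9398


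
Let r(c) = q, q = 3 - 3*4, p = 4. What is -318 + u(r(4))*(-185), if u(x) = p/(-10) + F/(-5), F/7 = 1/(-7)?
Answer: -281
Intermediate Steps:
q = -9 (q = 3 - 12 = -9)
F = -1 (F = 7*(1/(-7)) = 7*(1*(-1/7)) = 7*(-1/7) = -1)
r(c) = -9
u(x) = -1/5 (u(x) = 4/(-10) - 1/(-5) = 4*(-1/10) - 1*(-1/5) = -2/5 + 1/5 = -1/5)
-318 + u(r(4))*(-185) = -318 - 1/5*(-185) = -318 + 37 = -281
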